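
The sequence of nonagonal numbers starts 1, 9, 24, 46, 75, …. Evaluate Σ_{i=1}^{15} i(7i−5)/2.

4040

Σ i(7i−5)/2 = (7Σi² − 5Σi) / 2 over i = 1..15.
Σi = 120 and Σi² = 1240.
(7·1240 − 5·120) / 2 = 8080/2 = 4040.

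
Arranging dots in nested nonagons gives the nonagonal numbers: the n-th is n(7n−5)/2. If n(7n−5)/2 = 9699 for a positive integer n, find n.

Set n(7n−5)/2 = 9699, giving 7n² − 5n − 19398 = 0.
So n = (5 + 737) / 14 = 742/14 = 53.
Check: 53·(7·53 − 5)/2 = 9699. ✓

53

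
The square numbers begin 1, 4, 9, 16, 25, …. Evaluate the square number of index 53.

2809

The 53rd square number is n² with n = 53.
53² = 2809.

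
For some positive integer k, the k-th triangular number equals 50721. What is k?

Set n(n+1)/2 = 50721, giving n² + n − 101442 = 0.
The discriminant is 1 + 8·50721 = 405769, and √405769 = 637.
So n = (-1 + 637) / 2 = 636/2 = 318.

318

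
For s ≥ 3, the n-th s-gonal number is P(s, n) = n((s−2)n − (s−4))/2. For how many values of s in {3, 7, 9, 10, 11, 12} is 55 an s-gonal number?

2

s = 3: P(3, 10) = 55. ✓
s = 7: P(7, 5) = 55. ✓
s = 9: P(9, 4) = 46 and P(9, 5) = 75; 55 is not s-gonal.
s = 10: P(10, 4) = 52 and P(10, 5) = 85; 55 is not s-gonal.
s = 11: P(11, 3) = 30 and P(11, 4) = 58; 55 is not s-gonal.
s = 12: P(12, 3) = 33 and P(12, 4) = 64; 55 is not s-gonal.
Hits: s ∈ {3, 7} → 2.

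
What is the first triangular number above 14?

15

Solve n(n+1)/2 > 14 for integer n.
The largest n with value ≤ 14 is 4 (since 10 ≤ 14 < 15), so the first above is n = 5, value 15.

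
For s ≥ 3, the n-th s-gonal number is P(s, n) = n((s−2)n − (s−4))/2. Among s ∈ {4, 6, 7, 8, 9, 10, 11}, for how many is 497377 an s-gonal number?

s = 4: P(4, 705) = 497025 and P(4, 706) = 498436; 497377 is not s-gonal.
s = 6: P(6, 498) = 495510 and P(6, 499) = 497503; 497377 is not s-gonal.
s = 7: P(7, 446) = 496621 and P(7, 447) = 498852; 497377 is not s-gonal.
s = 8: P(8, 407) = 496133 and P(8, 408) = 498576; 497377 is not s-gonal.
s = 9: P(9, 377) = 496509 and P(9, 378) = 499149; 497377 is not s-gonal.
s = 10: P(10, 353) = 497377. ✓
s = 11: P(11, 332) = 494846 and P(11, 333) = 497835; 497377 is not s-gonal.
Hits: s ∈ {10} → 1.

1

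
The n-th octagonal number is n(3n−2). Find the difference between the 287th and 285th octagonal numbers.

287·(3·287 − 2) = 246533 and 285·(3·285 − 2) = 243105.
Difference: 246533 − 243105 = 3428.

3428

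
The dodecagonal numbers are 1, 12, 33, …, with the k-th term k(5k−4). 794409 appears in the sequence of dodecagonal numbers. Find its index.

399

Set n(5n−4) = 794409, giving 5n² − 4n − 794409 = 0.
So n = (4 + 3986) / 10 = 3990/10 = 399.
Check: 399·(5·399 − 4) = 794409. ✓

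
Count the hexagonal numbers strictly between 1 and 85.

5

The n-th hexagonal number is n(2n−1).
Smallest index with value > 1: n = 2 (giving 6).
Largest index with value < 85: n = 6 (giving 66).
Indices 2 through 6: 5 terms.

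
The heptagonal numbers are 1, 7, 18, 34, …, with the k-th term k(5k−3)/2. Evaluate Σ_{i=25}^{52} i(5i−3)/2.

Σ i(5i−3)/2 = (5Σi² − 3Σi) / 2 over i = 25..52.
Σi = 1378 − 300 = 1078 and Σi² = 48230 − 4900 = 43330.
(5·43330 − 3·1078) / 2 = 213416/2 = 106708.

106708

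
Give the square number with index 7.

The 7th square number is n² with n = 7.
7² = 49.

49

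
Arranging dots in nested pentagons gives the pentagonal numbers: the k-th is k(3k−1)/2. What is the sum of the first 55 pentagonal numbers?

Σ i(3i−1)/2 = (3Σi² − Σi) / 2 over i = 1..55.
Σi = 1540 and Σi² = 56980.
(3·56980 − 1·1540) / 2 = 169400/2 = 84700.

84700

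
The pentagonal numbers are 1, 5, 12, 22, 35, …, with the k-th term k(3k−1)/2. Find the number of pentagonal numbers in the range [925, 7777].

48

The n-th pentagonal number is n(3n−1)/2.
Smallest index with value ≥ 925: n = 25 (giving 925).
Largest index with value ≤ 7777: n = 72 (giving 7740).
Indices 25 through 72: 48 terms.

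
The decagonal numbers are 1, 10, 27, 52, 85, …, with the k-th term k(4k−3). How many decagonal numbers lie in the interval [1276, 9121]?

30

The n-th decagonal number is n(4n−3).
Smallest index with value ≥ 1276: n = 19 (giving 1387).
Largest index with value ≤ 9121: n = 48 (giving 9072).
Indices 19 through 48: 30 terms.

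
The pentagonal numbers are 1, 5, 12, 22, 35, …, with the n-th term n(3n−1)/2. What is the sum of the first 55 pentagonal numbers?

Σ i(3i−1)/2 = (3Σi² − Σi) / 2 over i = 1..55.
Σi = 1540 and Σi² = 56980.
(3·56980 − 1·1540) / 2 = 169400/2 = 84700.

84700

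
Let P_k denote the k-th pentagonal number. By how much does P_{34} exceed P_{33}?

100

Consecutive pentagonal numbers differ by 3n − 2: here 3·34 − 2 = 100.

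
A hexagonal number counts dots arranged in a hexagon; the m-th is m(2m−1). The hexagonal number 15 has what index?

3

Set n(2n−1) = 15, giving 2n² − n − 15 = 0.
So n = (1 + 11) / 4 = 12/4 = 3.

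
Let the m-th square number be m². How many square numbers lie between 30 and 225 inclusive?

The n-th square number is n².
Smallest index with value ≥ 30: n = 6 (giving 36).
Largest index with value ≤ 225: n = 15 (giving 225).
Indices 6 through 15: 10 terms.

10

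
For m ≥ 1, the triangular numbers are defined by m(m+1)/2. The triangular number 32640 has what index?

Set n(n+1)/2 = 32640, giving n² + n − 65280 = 0.
The discriminant is 1 + 8·32640 = 261121, and √261121 = 511.
So n = (-1 + 511) / 2 = 510/2 = 255.
Check: 255·256/2 = 32640. ✓

255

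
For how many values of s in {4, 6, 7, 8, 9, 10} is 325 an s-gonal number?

2

s = 4: P(4, 18) = 324 and P(4, 19) = 361; 325 is not s-gonal.
s = 6: P(6, 13) = 325. ✓
s = 7: P(7, 11) = 286 and P(7, 12) = 342; 325 is not s-gonal.
s = 8: P(8, 10) = 280 and P(8, 11) = 341; 325 is not s-gonal.
s = 9: P(9, 10) = 325. ✓
s = 10: P(10, 9) = 297 and P(10, 10) = 370; 325 is not s-gonal.
Hits: s ∈ {6, 9} → 2.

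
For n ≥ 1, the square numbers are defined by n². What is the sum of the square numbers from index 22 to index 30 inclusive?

Σ_{i=22}^{30} i² = 9455 − 3311 = 6144.

6144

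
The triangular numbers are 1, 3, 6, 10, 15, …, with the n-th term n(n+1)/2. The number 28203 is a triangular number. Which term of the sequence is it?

237

Set n(n+1)/2 = 28203, giving n² + n − 56406 = 0.
The discriminant is 1 + 8·28203 = 225625, and √225625 = 475.
So n = (-1 + 475) / 2 = 474/2 = 237.
Check: 237·238/2 = 28203. ✓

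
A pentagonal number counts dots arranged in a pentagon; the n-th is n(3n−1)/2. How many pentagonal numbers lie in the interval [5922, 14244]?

35

The n-th pentagonal number is n(3n−1)/2.
Smallest index with value ≥ 5922: n = 63 (giving 5922).
Largest index with value ≤ 14244: n = 97 (giving 14065).
Indices 63 through 97: 35 terms.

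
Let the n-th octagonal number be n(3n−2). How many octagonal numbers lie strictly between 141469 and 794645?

The n-th octagonal number is n(3n−2).
Smallest index with value > 141469: n = 218 (giving 142136).
Largest index with value < 794645: n = 514 (giving 791560).
Indices 218 through 514: 297 terms.

297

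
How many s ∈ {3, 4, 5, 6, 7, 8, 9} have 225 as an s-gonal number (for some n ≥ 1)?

2

s = 3: P(3, 20) = 210 and P(3, 21) = 231; 225 is not s-gonal.
s = 4: P(4, 15) = 225. ✓
s = 5: P(5, 12) = 210 and P(5, 13) = 247; 225 is not s-gonal.
s = 6: P(6, 10) = 190 and P(6, 11) = 231; 225 is not s-gonal.
s = 7: P(7, 9) = 189 and P(7, 10) = 235; 225 is not s-gonal.
s = 8: P(8, 9) = 225. ✓
s = 9: P(9, 8) = 204 and P(9, 9) = 261; 225 is not s-gonal.
Hits: s ∈ {4, 8} → 2.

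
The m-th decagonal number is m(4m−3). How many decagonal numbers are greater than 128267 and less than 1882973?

507

The n-th decagonal number is n(4n−3).
Smallest index with value > 128267: n = 180 (giving 129060).
Largest index with value < 1882973: n = 686 (giving 1880326).
Indices 180 through 686: 507 terms.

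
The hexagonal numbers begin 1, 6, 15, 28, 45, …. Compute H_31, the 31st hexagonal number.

1891

The 31st hexagonal number is n(2n−1) with n = 31.
31·(2·31 − 1) = 31·61 = 1891.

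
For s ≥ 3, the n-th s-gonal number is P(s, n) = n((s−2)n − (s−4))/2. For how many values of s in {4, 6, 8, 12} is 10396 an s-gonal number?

1

s = 4: P(4, 101) = 10201 and P(4, 102) = 10404; 10396 is not s-gonal.
s = 6: P(6, 72) = 10296 and P(6, 73) = 10585; 10396 is not s-gonal.
s = 8: P(8, 59) = 10325 and P(8, 60) = 10680; 10396 is not s-gonal.
s = 12: P(12, 46) = 10396. ✓
Hits: s ∈ {12} → 1.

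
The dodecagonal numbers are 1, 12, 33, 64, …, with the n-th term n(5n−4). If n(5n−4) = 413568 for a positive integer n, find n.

Set n(5n−4) = 413568, giving 5n² − 4n − 413568 = 0.
So n = (4 + 2876) / 10 = 2880/10 = 288.

288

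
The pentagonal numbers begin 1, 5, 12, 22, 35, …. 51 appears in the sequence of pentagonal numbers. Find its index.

Set n(3n−1)/2 = 51, giving 3n² − n − 102 = 0.
The discriminant is 1 + 24·51 = 1225, and √1225 = 35.
So n = (1 + 35) / 6 = 36/6 = 6.
Check: 6·(3·6 − 1)/2 = 51. ✓

6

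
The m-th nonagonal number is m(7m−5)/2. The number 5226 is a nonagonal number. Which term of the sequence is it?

39

Set n(7n−5)/2 = 5226, giving 7n² − 5n − 10452 = 0.
The discriminant is 25 + 56·5226 = 292681, and √292681 = 541.
So n = (5 + 541) / 14 = 546/14 = 39.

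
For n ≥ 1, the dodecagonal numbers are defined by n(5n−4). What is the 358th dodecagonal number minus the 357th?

3571

Consecutive dodecagonal numbers differ by 10n − 9: here 10·358 − 9 = 3571.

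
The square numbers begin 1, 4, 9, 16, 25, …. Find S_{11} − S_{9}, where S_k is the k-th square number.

11² = 121 and 9² = 81.
Difference: 121 − 81 = 40.

40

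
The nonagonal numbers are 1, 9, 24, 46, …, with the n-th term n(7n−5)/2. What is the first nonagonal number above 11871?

Solve n(7n−5)/2 > 11871 for integer n.
The largest n with value ≤ 11871 is 58 (since 11629 ≤ 11871 < 12036), so the first above is n = 59, value 12036.

12036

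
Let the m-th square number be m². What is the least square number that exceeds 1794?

Solve n² > 1794 for integer n.
The largest n with value ≤ 1794 is 42 (since 1764 ≤ 1794 < 1849), so the first above is n = 43, value 1849.

1849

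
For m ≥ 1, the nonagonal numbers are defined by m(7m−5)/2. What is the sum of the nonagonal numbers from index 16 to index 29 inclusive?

Σ i(7i−5)/2 = (7Σi² − 5Σi) / 2 over i = 16..29.
Σi = 435 − 120 = 315 and Σi² = 8555 − 1240 = 7315.
(7·7315 − 5·315) / 2 = 49630/2 = 24815.

24815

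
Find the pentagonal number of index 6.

6·(3·6 − 1)/2 = 6·17/2 = 51.

51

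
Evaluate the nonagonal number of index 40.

5500

The 40th nonagonal number is n(7n−5)/2 with n = 40.
40·(7·40 − 5)/2 = 40·275/2 = 5500.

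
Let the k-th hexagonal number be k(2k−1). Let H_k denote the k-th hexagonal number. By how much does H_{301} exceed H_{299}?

301·(2·301 − 1) = 180901 and 299·(2·299 − 1) = 178503.
Difference: 180901 − 178503 = 2398.

2398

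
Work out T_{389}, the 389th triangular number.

The 389th triangular number is n(n+1)/2 with n = 389.
389·390/2 = 151710/2 = 75855.

75855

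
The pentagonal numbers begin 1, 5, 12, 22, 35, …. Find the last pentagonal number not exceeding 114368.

Solve n(3n−1)/2 ≤ 114368 for integer n.
n = 276 gives 114126 ≤ 114368, while n = 277 gives 114955 > 114368; so the answer is 114126.

114126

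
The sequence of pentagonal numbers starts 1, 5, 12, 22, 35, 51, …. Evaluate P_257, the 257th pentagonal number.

98945

The 257th pentagonal number is n(3n−1)/2 with n = 257.
257·(3·257 − 1)/2 = 257·770/2 = 257·385 = 98945.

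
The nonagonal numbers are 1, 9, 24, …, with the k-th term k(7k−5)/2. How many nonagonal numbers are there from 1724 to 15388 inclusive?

44

The n-th nonagonal number is n(7n−5)/2.
Smallest index with value ≥ 1724: n = 23 (giving 1794).
Largest index with value ≤ 15388: n = 66 (giving 15081).
Indices 23 through 66: 44 terms.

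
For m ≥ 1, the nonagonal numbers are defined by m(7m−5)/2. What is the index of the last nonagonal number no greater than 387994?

Solve n(7n−5)/2 ≤ 387994 for integer n.
n = 333 gives 387279 ≤ 387994, while n = 334 gives 389611 > 387994; so the answer is index 333.

333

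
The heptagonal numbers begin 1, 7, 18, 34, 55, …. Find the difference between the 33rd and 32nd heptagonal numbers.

161

Consecutive heptagonal numbers differ by 5n − 4: here 5·33 − 4 = 161.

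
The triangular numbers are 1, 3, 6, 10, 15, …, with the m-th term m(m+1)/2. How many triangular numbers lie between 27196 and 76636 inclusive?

The n-th triangular number is n(n+1)/2.
Smallest index with value ≥ 27196: n = 233 (giving 27261).
Largest index with value ≤ 76636: n = 391 (giving 76636).
Indices 233 through 391: 159 terms.

159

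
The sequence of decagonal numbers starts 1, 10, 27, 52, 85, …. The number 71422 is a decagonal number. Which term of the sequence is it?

134

Set n(4n−3) = 71422, giving 4n² − 3n − 71422 = 0.
The discriminant is 9 + 16·71422 = 1142761, and √1142761 = 1069.
So n = (3 + 1069) / 8 = 1072/8 = 134.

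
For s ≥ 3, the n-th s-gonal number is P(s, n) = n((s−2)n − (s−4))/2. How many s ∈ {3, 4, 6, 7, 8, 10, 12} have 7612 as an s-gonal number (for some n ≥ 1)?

1

s = 3: P(3, 122) = 7503 and P(3, 123) = 7626; 7612 is not s-gonal.
s = 4: P(4, 87) = 7569 and P(4, 88) = 7744; 7612 is not s-gonal.
s = 6: P(6, 61) = 7381 and P(6, 62) = 7626; 7612 is not s-gonal.
s = 7: P(7, 55) = 7480 and P(7, 56) = 7756; 7612 is not s-gonal.
s = 8: P(8, 50) = 7400 and P(8, 51) = 7701; 7612 is not s-gonal.
s = 10: P(10, 44) = 7612. ✓
s = 12: P(12, 39) = 7449 and P(12, 40) = 7840; 7612 is not s-gonal.
Hits: s ∈ {10} → 1.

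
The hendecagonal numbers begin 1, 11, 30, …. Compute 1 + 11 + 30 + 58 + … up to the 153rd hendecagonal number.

5383917

Σ i(9i−7)/2 = (9Σi² − 7Σi) / 2 over i = 1..153.
Σi = 11781 and Σi² = 1205589.
(9·1205589 − 7·11781) / 2 = 10767834/2 = 5383917.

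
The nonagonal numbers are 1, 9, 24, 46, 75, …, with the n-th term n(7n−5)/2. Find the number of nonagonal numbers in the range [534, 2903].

The n-th nonagonal number is n(7n−5)/2.
Smallest index with value ≥ 534: n = 13 (giving 559).
Largest index with value ≤ 2903: n = 29 (giving 2871).
Indices 13 through 29: 17 terms.

17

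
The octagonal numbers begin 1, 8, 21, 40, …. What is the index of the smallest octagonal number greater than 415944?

Solve n(3n−2) > 415944 for integer n.
The largest n with value ≤ 415944 is 372 (since 414408 ≤ 415944 < 416641), so the first above is n = 373, value 416641.

373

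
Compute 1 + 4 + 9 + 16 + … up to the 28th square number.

Σ_{i=1}^{28} i² = 28·29·57/6 = 7714.

7714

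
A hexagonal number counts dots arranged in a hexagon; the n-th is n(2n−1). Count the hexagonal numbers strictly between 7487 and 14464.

24

The n-th hexagonal number is n(2n−1).
Smallest index with value > 7487: n = 62 (giving 7626).
Largest index with value < 14464: n = 85 (giving 14365).
Indices 62 through 85: 24 terms.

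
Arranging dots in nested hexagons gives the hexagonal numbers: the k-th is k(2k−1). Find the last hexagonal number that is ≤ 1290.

1225

Solve n(2n−1) ≤ 1290 for integer n.
n = 25 gives 1225 ≤ 1290, while n = 26 gives 1326 > 1290; so the answer is 1225.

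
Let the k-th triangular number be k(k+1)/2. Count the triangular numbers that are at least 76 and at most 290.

12

The n-th triangular number is n(n+1)/2.
Smallest index with value ≥ 76: n = 12 (giving 78).
Largest index with value ≤ 290: n = 23 (giving 276).
Indices 12 through 23: 12 terms.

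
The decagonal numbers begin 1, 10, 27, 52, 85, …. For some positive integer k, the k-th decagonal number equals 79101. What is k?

141

Set n(4n−3) = 79101, giving 4n² − 3n − 79101 = 0.
So n = (3 + 1125) / 8 = 1128/8 = 141.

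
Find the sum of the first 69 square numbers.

111895

Σ_{i=1}^{69} i² = 69·70·139/6 = 111895.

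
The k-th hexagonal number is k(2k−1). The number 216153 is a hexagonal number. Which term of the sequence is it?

329

Set n(2n−1) = 216153, giving 2n² − n − 216153 = 0.
The discriminant is 1 + 8·216153 = 1729225, and √1729225 = 1315.
So n = (1 + 1315) / 4 = 1316/4 = 329.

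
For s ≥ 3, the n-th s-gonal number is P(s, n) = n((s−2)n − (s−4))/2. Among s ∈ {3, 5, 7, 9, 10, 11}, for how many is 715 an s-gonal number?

2

s = 3: P(3, 37) = 703 and P(3, 38) = 741; 715 is not s-gonal.
s = 5: P(5, 22) = 715. ✓
s = 7: P(7, 17) = 697 and P(7, 18) = 783; 715 is not s-gonal.
s = 9: P(9, 14) = 651 and P(9, 15) = 750; 715 is not s-gonal.
s = 10: P(10, 13) = 637 and P(10, 14) = 742; 715 is not s-gonal.
s = 11: P(11, 13) = 715. ✓
Hits: s ∈ {5, 11} → 2.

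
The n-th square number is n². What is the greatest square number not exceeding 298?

Solve n² ≤ 298 for integer n.
n = 17 gives 289 ≤ 298, while n = 18 gives 324 > 298; so the answer is 289.

289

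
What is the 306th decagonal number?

373626

The 306th decagonal number is n(4n−3) with n = 306.
306·(4·306 − 3) = 306·1221 = 373626.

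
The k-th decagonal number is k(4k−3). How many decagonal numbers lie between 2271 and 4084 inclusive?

The n-th decagonal number is n(4n−3).
Smallest index with value ≥ 2271: n = 25 (giving 2425).
Largest index with value ≤ 4084: n = 32 (giving 4000).
Indices 25 through 32: 8 terms.

8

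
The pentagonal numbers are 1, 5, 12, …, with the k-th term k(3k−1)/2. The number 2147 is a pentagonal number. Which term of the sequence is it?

Set n(3n−1)/2 = 2147, giving 3n² − n − 4294 = 0.
The discriminant is 1 + 24·2147 = 51529, and √51529 = 227.
So n = (1 + 227) / 6 = 228/6 = 38.
Check: 38·(3·38 − 1)/2 = 2147. ✓

38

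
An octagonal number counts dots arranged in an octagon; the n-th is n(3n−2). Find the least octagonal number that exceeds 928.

Solve n(3n−2) > 928 for integer n.
The largest n with value ≤ 928 is 17 (since 833 ≤ 928 < 936), so the first above is n = 18, value 936.

936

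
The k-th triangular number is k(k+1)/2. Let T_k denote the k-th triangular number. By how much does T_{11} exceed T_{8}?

11·12/2 = 66 and 8·9/2 = 36.
Difference: 66 − 36 = 30.

30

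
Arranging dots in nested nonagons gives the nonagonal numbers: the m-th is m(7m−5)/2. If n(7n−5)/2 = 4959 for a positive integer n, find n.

Set n(7n−5)/2 = 4959, giving 7n² − 5n − 9918 = 0.
The discriminant is 25 + 56·4959 = 277729, and √277729 = 527.
So n = (5 + 527) / 14 = 532/14 = 38.

38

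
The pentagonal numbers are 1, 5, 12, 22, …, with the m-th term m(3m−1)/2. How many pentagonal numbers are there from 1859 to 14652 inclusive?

64

The n-th pentagonal number is n(3n−1)/2.
Smallest index with value ≥ 1859: n = 36 (giving 1926).
Largest index with value ≤ 14652: n = 99 (giving 14652).
Indices 36 through 99: 64 terms.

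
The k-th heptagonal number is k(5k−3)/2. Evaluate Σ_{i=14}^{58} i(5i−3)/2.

162345

Σ i(5i−3)/2 = (5Σi² − 3Σi) / 2 over i = 14..58.
Σi = 1711 − 91 = 1620 and Σi² = 66729 − 819 = 65910.
(5·65910 − 3·1620) / 2 = 324690/2 = 162345.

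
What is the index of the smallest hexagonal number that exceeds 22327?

106

Solve n(2n−1) > 22327 for integer n.
The largest n with value ≤ 22327 is 105 (since 21945 ≤ 22327 < 22366), so the first above is n = 106, value 22366.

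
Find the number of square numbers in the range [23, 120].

The n-th square number is n².
Smallest index with value ≥ 23: n = 5 (giving 25).
Largest index with value ≤ 120: n = 10 (giving 100).
Indices 5 through 10: 6 terms.

6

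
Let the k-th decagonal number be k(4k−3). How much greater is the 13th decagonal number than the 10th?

13·(4·13 − 3) = 637 and 10·(4·10 − 3) = 370.
Difference: 637 − 370 = 267.

267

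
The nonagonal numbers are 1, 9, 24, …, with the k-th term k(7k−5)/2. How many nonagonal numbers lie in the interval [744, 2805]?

14

The n-th nonagonal number is n(7n−5)/2.
Smallest index with value ≥ 744: n = 15 (giving 750).
Largest index with value ≤ 2805: n = 28 (giving 2674).
Indices 15 through 28: 14 terms.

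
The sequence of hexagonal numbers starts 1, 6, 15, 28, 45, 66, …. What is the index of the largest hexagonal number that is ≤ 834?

20

Solve n(2n−1) ≤ 834 for integer n.
n = 20 gives 780 ≤ 834, while n = 21 gives 861 > 834; so the answer is index 20.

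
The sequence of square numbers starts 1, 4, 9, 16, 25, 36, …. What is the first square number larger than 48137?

Solve n² > 48137 for integer n.
The largest n with value ≤ 48137 is 219 (since 47961 ≤ 48137 < 48400), so the first above is n = 220, value 48400.

48400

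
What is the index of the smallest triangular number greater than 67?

Solve n(n+1)/2 > 67 for integer n.
The largest n with value ≤ 67 is 11 (since 66 ≤ 67 < 78), so the first above is n = 12, value 78.

12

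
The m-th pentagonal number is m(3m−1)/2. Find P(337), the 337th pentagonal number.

170185

The 337th pentagonal number is n(3n−1)/2 with n = 337.
337·(3·337 − 1)/2 = 337·1010/2 = 337·505 = 170185.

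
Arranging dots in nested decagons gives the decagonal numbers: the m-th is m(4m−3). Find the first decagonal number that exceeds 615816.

616617

Solve n(4n−3) > 615816 for integer n.
The largest n with value ≤ 615816 is 392 (since 613480 ≤ 615816 < 616617), so the first above is n = 393, value 616617.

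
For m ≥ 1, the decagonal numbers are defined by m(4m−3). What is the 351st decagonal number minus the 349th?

5594

351·(4·351 − 3) = 491751 and 349·(4·349 − 3) = 486157.
Difference: 491751 − 486157 = 5594.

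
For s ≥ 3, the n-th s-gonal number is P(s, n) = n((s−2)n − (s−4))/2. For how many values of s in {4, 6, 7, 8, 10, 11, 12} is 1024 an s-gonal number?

s = 4: P(4, 32) = 1024. ✓
s = 6: P(6, 22) = 946 and P(6, 23) = 1035; 1024 is not s-gonal.
s = 7: P(7, 20) = 970 and P(7, 21) = 1071; 1024 is not s-gonal.
s = 8: P(8, 18) = 936 and P(8, 19) = 1045; 1024 is not s-gonal.
s = 10: P(10, 16) = 976 and P(10, 17) = 1105; 1024 is not s-gonal.
s = 11: P(11, 15) = 960 and P(11, 16) = 1096; 1024 is not s-gonal.
s = 12: P(12, 14) = 924 and P(12, 15) = 1065; 1024 is not s-gonal.
Hits: s ∈ {4} → 1.

1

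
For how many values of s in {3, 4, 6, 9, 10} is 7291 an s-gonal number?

1

s = 3: P(3, 120) = 7260 and P(3, 121) = 7381; 7291 is not s-gonal.
s = 4: P(4, 85) = 7225 and P(4, 86) = 7396; 7291 is not s-gonal.
s = 6: P(6, 60) = 7140 and P(6, 61) = 7381; 7291 is not s-gonal.
s = 9: P(9, 46) = 7291. ✓
s = 10: P(10, 43) = 7267 and P(10, 44) = 7612; 7291 is not s-gonal.
Hits: s ∈ {9} → 1.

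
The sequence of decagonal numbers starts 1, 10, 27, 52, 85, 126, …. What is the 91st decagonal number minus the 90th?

721

Consecutive decagonal numbers differ by 8n − 7: here 8·91 − 7 = 721.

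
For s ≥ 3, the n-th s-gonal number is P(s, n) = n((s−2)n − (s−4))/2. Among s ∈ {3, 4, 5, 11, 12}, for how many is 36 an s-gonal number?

2

s = 3: P(3, 8) = 36. ✓
s = 4: P(4, 6) = 36. ✓
s = 5: P(5, 5) = 35 and P(5, 6) = 51; 36 is not s-gonal.
s = 11: P(11, 3) = 30 and P(11, 4) = 58; 36 is not s-gonal.
s = 12: P(12, 3) = 33 and P(12, 4) = 64; 36 is not s-gonal.
Hits: s ∈ {3, 4} → 2.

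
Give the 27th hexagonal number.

The 27th hexagonal number is n(2n−1) with n = 27.
27·(2·27 − 1) = 27·53 = 1431.

1431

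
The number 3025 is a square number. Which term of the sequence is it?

We need n² = 3025, so n = √3025 = 55.

55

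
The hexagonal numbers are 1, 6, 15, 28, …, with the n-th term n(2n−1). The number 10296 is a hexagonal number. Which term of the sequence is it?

Set n(2n−1) = 10296, giving 2n² − n − 10296 = 0.
So n = (1 + 287) / 4 = 288/4 = 72.
Check: 72·(2·72 − 1) = 10296. ✓

72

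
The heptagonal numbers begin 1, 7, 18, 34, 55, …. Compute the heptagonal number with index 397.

393427

The 397th heptagonal number is n(5n−3)/2 with n = 397.
397·(5·397 − 3)/2 = 397·1982/2 = 397·991 = 393427.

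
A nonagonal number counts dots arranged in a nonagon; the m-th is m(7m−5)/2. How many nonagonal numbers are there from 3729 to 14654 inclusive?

The n-th nonagonal number is n(7n−5)/2.
Smallest index with value ≥ 3729: n = 33 (giving 3729).
Largest index with value ≤ 14654: n = 65 (giving 14625).
Indices 33 through 65: 33 terms.

33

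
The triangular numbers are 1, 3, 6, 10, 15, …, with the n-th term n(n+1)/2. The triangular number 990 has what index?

44

Set n(n+1)/2 = 990, giving n² + n − 1980 = 0.
The discriminant is 1 + 8·990 = 7921, and √7921 = 89.
So n = (-1 + 89) / 2 = 88/2 = 44.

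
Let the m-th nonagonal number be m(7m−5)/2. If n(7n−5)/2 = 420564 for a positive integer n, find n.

347

Set n(7n−5)/2 = 420564, giving 7n² − 5n − 841128 = 0.
So n = (5 + 4853) / 14 = 4858/14 = 347.
Check: 347·(7·347 − 5)/2 = 420564. ✓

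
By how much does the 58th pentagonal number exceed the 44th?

58·(3·58 − 1)/2 = 5017 and 44·(3·44 − 1)/2 = 2882.
Difference: 5017 − 2882 = 2135.

2135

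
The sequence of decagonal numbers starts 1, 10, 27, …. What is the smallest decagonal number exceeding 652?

Solve n(4n−3) > 652 for integer n.
The largest n with value ≤ 652 is 13 (since 637 ≤ 652 < 742), so the first above is n = 14, value 742.

742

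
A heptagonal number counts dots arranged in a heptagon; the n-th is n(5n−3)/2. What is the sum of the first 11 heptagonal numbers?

Σ i(5i−3)/2 = (5Σi² − 3Σi) / 2 over i = 1..11.
Σi = 66 and Σi² = 506.
(5·506 − 3·66) / 2 = 2332/2 = 1166.

1166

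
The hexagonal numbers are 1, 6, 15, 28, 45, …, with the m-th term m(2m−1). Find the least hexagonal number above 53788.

54285

Solve n(2n−1) > 53788 for integer n.
The largest n with value ≤ 53788 is 164 (since 53628 ≤ 53788 < 54285), so the first above is n = 165, value 54285.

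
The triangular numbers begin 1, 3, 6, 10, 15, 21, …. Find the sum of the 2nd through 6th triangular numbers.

Σ i(i+1)/2 = (Σi² + Σi) / 2 over i = 2..6.
Σi = 21 − 1 = 20 and Σi² = 91 − 1 = 90.
(1·90 + 1·20) / 2 = 110/2 = 55.

55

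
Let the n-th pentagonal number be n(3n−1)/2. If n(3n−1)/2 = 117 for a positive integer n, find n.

9

Set n(3n−1)/2 = 117, giving 3n² − n − 234 = 0.
The discriminant is 1 + 24·117 = 2809, and √2809 = 53.
So n = (1 + 53) / 6 = 54/6 = 9.
Check: 9·(3·9 − 1)/2 = 117. ✓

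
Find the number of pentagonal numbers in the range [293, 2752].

The n-th pentagonal number is n(3n−1)/2.
Smallest index with value ≥ 293: n = 15 (giving 330).
Largest index with value ≤ 2752: n = 43 (giving 2752).
Indices 15 through 43: 29 terms.

29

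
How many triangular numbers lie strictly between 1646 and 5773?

The n-th triangular number is n(n+1)/2.
Smallest index with value > 1646: n = 57 (giving 1653).
Largest index with value < 5773: n = 106 (giving 5671).
Indices 57 through 106: 50 terms.

50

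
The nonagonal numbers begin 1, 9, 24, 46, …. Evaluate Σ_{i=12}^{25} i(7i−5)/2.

Σ i(7i−5)/2 = (7Σi² − 5Σi) / 2 over i = 12..25.
Σi = 325 − 66 = 259 and Σi² = 5525 − 506 = 5019.
(7·5019 − 5·259) / 2 = 33838/2 = 16919.

16919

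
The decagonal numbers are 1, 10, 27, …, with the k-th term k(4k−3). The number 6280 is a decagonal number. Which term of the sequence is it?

40

Set n(4n−3) = 6280, giving 4n² − 3n − 6280 = 0.
The discriminant is 9 + 16·6280 = 100489, and √100489 = 317.
So n = (3 + 317) / 8 = 320/8 = 40.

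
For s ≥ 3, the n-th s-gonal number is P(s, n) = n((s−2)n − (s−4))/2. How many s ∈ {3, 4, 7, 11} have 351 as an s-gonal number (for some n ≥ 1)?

s = 3: P(3, 26) = 351. ✓
s = 4: P(4, 18) = 324 and P(4, 19) = 361; 351 is not s-gonal.
s = 7: P(7, 12) = 342 and P(7, 13) = 403; 351 is not s-gonal.
s = 11: P(11, 9) = 333 and P(11, 10) = 415; 351 is not s-gonal.
Hits: s ∈ {3} → 1.

1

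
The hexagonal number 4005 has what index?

Set n(2n−1) = 4005, giving 2n² − n − 4005 = 0.
The discriminant is 1 + 8·4005 = 32041, and √32041 = 179.
So n = (1 + 179) / 4 = 180/4 = 45.
Check: 45·(2·45 − 1) = 4005. ✓

45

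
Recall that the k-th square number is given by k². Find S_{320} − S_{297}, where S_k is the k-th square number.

320² = 102400 and 297² = 88209.
Difference: 102400 − 88209 = 14191.

14191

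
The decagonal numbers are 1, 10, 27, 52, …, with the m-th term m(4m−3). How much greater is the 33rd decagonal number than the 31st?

506

33·(4·33 − 3) = 4257 and 31·(4·31 − 3) = 3751.
Difference: 4257 − 3751 = 506.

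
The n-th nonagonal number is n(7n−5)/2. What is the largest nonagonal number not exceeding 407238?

406131

Solve n(7n−5)/2 ≤ 407238 for integer n.
n = 341 gives 406131 ≤ 407238, while n = 342 gives 408519 > 407238; so the answer is 406131.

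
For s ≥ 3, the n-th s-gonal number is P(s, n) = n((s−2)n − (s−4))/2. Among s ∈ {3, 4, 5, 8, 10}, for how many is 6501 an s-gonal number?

s = 3: P(3, 113) = 6441 and P(3, 114) = 6555; 6501 is not s-gonal.
s = 4: P(4, 80) = 6400 and P(4, 81) = 6561; 6501 is not s-gonal.
s = 5: P(5, 66) = 6501. ✓
s = 8: P(8, 46) = 6256 and P(8, 47) = 6533; 6501 is not s-gonal.
s = 10: P(10, 40) = 6280 and P(10, 41) = 6601; 6501 is not s-gonal.
Hits: s ∈ {5} → 1.

1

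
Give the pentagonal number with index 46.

The 46th pentagonal number is n(3n−1)/2 with n = 46.
46·(3·46 − 1)/2 = 46·137/2 = 3151.

3151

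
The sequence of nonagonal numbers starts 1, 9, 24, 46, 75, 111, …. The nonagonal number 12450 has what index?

Set n(7n−5)/2 = 12450, giving 7n² − 5n − 24900 = 0.
So n = (5 + 835) / 14 = 840/14 = 60.

60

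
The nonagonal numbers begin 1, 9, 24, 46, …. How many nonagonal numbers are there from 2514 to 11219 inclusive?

29

The n-th nonagonal number is n(7n−5)/2.
Smallest index with value ≥ 2514: n = 28 (giving 2674).
Largest index with value ≤ 11219: n = 56 (giving 10836).
Indices 28 through 56: 29 terms.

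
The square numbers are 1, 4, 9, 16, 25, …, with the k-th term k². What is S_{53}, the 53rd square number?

2809

53² = 2809.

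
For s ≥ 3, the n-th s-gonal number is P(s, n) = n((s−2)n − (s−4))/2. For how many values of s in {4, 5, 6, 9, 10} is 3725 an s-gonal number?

1

s = 4: P(4, 61) = 3721 and P(4, 62) = 3844; 3725 is not s-gonal.
s = 5: P(5, 50) = 3725. ✓
s = 6: P(6, 43) = 3655 and P(6, 44) = 3828; 3725 is not s-gonal.
s = 9: P(9, 32) = 3504 and P(9, 33) = 3729; 3725 is not s-gonal.
s = 10: P(10, 30) = 3510 and P(10, 31) = 3751; 3725 is not s-gonal.
Hits: s ∈ {5} → 1.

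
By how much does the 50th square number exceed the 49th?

99

n² − (n−1)² = 2n − 1, so 50² − 49² = 2·50 − 1 = 99.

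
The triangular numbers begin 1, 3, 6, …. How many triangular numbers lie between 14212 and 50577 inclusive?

149

The n-th triangular number is n(n+1)/2.
Smallest index with value ≥ 14212: n = 169 (giving 14365).
Largest index with value ≤ 50577: n = 317 (giving 50403).
Indices 169 through 317: 149 terms.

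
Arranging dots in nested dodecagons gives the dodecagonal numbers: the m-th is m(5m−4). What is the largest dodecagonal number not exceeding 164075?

163081

Solve n(5n−4) ≤ 164075 for integer n.
n = 181 gives 163081 ≤ 164075, while n = 182 gives 164892 > 164075; so the answer is 163081.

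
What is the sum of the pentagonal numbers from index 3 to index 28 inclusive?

Σ i(3i−1)/2 = (3Σi² − Σi) / 2 over i = 3..28.
Σi = 406 − 3 = 403 and Σi² = 7714 − 5 = 7709.
(3·7709 − 1·403) / 2 = 22724/2 = 11362.

11362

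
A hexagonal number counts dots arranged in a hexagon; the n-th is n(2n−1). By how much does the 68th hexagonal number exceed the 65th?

68·(2·68 − 1) = 9180 and 65·(2·65 − 1) = 8385.
Difference: 9180 − 8385 = 795.

795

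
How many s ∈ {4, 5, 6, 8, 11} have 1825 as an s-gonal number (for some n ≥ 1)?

1

s = 4: P(4, 42) = 1764 and P(4, 43) = 1849; 1825 is not s-gonal.
s = 5: P(5, 35) = 1820 and P(5, 36) = 1926; 1825 is not s-gonal.
s = 6: P(6, 30) = 1770 and P(6, 31) = 1891; 1825 is not s-gonal.
s = 8: P(8, 25) = 1825. ✓
s = 11: P(11, 20) = 1730 and P(11, 21) = 1911; 1825 is not s-gonal.
Hits: s ∈ {8} → 1.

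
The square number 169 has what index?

We need n² = 169, so n = √169 = 13.
Check: 13² = 169. ✓

13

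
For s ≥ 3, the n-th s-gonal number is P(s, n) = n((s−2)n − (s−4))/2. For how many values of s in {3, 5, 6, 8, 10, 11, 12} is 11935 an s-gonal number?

2

s = 3: P(3, 154) = 11935. ✓
s = 5: P(5, 89) = 11837 and P(5, 90) = 12105; 11935 is not s-gonal.
s = 6: P(6, 77) = 11781 and P(6, 78) = 12090; 11935 is not s-gonal.
s = 8: P(8, 63) = 11781 and P(8, 64) = 12160; 11935 is not s-gonal.
s = 10: P(10, 55) = 11935. ✓
s = 11: P(11, 51) = 11526 and P(11, 52) = 11986; 11935 is not s-gonal.
s = 12: P(12, 49) = 11809 and P(12, 50) = 12300; 11935 is not s-gonal.
Hits: s ∈ {3, 10} → 2.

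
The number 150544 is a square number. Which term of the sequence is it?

388

We need n² = 150544, so n = √150544 = 388.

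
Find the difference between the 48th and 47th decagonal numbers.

Consecutive decagonal numbers differ by 8n − 7: here 8·48 − 7 = 377.

377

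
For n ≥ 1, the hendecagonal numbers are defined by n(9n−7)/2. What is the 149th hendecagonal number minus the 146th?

3972

149·(9·149 − 7)/2 = 99383 and 146·(9·146 − 7)/2 = 95411.
Difference: 99383 − 95411 = 3972.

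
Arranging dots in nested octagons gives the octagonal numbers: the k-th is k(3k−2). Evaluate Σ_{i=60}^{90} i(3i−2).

525915

Σ i(3i−2) = 3Σi² − 2Σi over i = 60..90.
Σi = 4095 − 1770 = 2325 and Σi² = 247065 − 70210 = 176855.
3·176855 − 2·2325 = 525915.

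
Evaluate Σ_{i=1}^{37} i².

17575

Σ_{i=1}^{37} i² = 37·38·75/6 = 17575.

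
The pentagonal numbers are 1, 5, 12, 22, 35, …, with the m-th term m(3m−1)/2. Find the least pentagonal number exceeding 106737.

106800

Solve n(3n−1)/2 > 106737 for integer n.
The largest n with value ≤ 106737 is 266 (since 106001 ≤ 106737 < 106800), so the first above is n = 267, value 106800.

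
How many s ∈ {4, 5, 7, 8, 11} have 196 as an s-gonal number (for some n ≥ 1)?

2

s = 4: P(4, 14) = 196. ✓
s = 5: P(5, 11) = 176 and P(5, 12) = 210; 196 is not s-gonal.
s = 7: P(7, 9) = 189 and P(7, 10) = 235; 196 is not s-gonal.
s = 8: P(8, 8) = 176 and P(8, 9) = 225; 196 is not s-gonal.
s = 11: P(11, 7) = 196. ✓
Hits: s ∈ {4, 11} → 2.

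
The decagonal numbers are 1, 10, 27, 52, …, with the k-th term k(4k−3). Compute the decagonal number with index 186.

137826

The 186th decagonal number is n(4n−3) with n = 186.
186·(4·186 − 3) = 186·741 = 137826.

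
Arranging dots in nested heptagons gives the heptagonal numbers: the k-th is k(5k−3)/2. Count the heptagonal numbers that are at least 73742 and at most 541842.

The n-th heptagonal number is n(5n−3)/2.
Smallest index with value ≥ 73742: n = 173 (giving 74563).
Largest index with value ≤ 541842: n = 465 (giving 539865).
Indices 173 through 465: 293 terms.

293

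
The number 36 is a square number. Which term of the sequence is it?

6

We need n² = 36, so n = √36 = 6.
Check: 6² = 36. ✓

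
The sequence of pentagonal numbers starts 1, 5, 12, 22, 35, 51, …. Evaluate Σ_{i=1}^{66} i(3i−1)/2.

Σ i(3i−1)/2 = (3Σi² − Σi) / 2 over i = 1..66.
Σi = 2211 and Σi² = 98021.
(3·98021 − 1·2211) / 2 = 291852/2 = 145926.

145926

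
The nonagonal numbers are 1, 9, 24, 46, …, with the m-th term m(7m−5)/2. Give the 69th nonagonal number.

16491

The 69th nonagonal number is n(7n−5)/2 with n = 69.
69·(7·69 − 5)/2 = 69·478/2 = 69·239 = 16491.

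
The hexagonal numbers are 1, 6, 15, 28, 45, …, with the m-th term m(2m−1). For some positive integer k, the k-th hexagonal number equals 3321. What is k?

Set n(2n−1) = 3321, giving 2n² − n − 3321 = 0.
The discriminant is 1 + 8·3321 = 26569, and √26569 = 163.
So n = (1 + 163) / 4 = 164/4 = 41.
Check: 41·(2·41 − 1) = 3321. ✓

41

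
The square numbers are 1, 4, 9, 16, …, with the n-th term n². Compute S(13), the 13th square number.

13² = 169.

169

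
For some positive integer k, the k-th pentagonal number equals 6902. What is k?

68

Set n(3n−1)/2 = 6902, giving 3n² − n − 13804 = 0.
So n = (1 + 407) / 6 = 408/6 = 68.
Check: 68·(3·68 − 1)/2 = 6902. ✓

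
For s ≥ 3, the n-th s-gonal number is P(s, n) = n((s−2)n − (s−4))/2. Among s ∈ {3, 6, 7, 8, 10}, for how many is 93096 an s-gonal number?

s = 3: P(3, 431) = 93096. ✓
s = 6: P(6, 216) = 93096. ✓
s = 7: P(7, 193) = 92833 and P(7, 194) = 93799; 93096 is not s-gonal.
s = 8: P(8, 176) = 92576 and P(8, 177) = 93633; 93096 is not s-gonal.
s = 10: P(10, 152) = 91960 and P(10, 153) = 93177; 93096 is not s-gonal.
Hits: s ∈ {3, 6} → 2.

2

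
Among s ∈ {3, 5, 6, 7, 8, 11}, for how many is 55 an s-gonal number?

2

s = 3: P(3, 10) = 55. ✓
s = 5: P(5, 6) = 51 and P(5, 7) = 70; 55 is not s-gonal.
s = 6: P(6, 5) = 45 and P(6, 6) = 66; 55 is not s-gonal.
s = 7: P(7, 5) = 55. ✓
s = 8: P(8, 4) = 40 and P(8, 5) = 65; 55 is not s-gonal.
s = 11: P(11, 3) = 30 and P(11, 4) = 58; 55 is not s-gonal.
Hits: s ∈ {3, 7} → 2.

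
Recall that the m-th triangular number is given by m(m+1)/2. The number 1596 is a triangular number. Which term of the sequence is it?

Set n(n+1)/2 = 1596, giving n² + n − 3192 = 0.
So n = (-1 + 113) / 2 = 112/2 = 56.
Check: 56·57/2 = 1596. ✓

56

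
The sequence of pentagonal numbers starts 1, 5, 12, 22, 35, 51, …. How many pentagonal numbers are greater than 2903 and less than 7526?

26

The n-th pentagonal number is n(3n−1)/2.
Smallest index with value > 2903: n = 45 (giving 3015).
Largest index with value < 7526: n = 70 (giving 7315).
Indices 45 through 70: 26 terms.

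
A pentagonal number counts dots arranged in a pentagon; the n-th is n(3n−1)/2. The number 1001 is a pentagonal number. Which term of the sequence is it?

Set n(3n−1)/2 = 1001, giving 3n² − n − 2002 = 0.
The discriminant is 1 + 24·1001 = 24025, and √24025 = 155.
So n = (1 + 155) / 6 = 156/6 = 26.
Check: 26·(3·26 − 1)/2 = 1001. ✓

26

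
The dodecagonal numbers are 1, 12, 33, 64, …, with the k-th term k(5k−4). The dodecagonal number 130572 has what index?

162

Set n(5n−4) = 130572, giving 5n² − 4n − 130572 = 0.
So n = (4 + 1616) / 10 = 1620/10 = 162.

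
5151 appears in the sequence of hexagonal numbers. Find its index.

Set n(2n−1) = 5151, giving 2n² − n − 5151 = 0.
The discriminant is 1 + 8·5151 = 41209, and √41209 = 203.
So n = (1 + 203) / 4 = 204/4 = 51.
Check: 51·(2·51 − 1) = 5151. ✓

51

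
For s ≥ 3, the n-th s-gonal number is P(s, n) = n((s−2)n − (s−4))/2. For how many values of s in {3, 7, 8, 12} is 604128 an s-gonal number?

s = 3: P(3, 1098) = 603351 and P(3, 1099) = 604450; 604128 is not s-gonal.
s = 7: P(7, 491) = 601966 and P(7, 492) = 604422; 604128 is not s-gonal.
s = 8: P(8, 449) = 603905 and P(8, 450) = 606600; 604128 is not s-gonal.
s = 12: P(12, 348) = 604128. ✓
Hits: s ∈ {12} → 1.

1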